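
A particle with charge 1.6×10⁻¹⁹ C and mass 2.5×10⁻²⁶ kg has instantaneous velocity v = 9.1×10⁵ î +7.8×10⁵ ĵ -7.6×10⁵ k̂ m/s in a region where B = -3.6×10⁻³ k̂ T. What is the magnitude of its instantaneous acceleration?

v×B = (-2810, 3280, 0) N/C.
F = q v×B = (1.6×10⁻¹⁹ C)·(-2810, 3280, 0) = (-4.49×10⁻¹⁶, 5.24×10⁻¹⁶, 0) N.
|a| = |F|/m = 6.904×10⁻¹⁶/2.5×10⁻²⁶ ≈ 2.76×10¹⁰ m/s².

|a| ≈ 2.76×10¹⁰ m/s²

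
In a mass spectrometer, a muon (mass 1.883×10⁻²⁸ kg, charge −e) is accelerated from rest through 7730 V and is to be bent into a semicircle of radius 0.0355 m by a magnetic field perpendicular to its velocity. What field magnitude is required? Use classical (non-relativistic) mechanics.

v = √(2|q|V/m) = √(2·1.602×10⁻¹⁹·7730/1.883×10⁻²⁸) ≈ 3.627×10⁶ m/s.
B = mv/(|q|r) = (1.883×10⁻²⁸)(3.627×10⁶)/((1.602×10⁻¹⁹)(0.0355)) ≈ 0.120 T.

B ≈ 0.120 T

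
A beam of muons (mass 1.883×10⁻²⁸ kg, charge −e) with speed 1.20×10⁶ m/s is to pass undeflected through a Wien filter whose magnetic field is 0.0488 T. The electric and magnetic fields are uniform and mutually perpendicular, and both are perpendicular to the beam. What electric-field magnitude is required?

E = 5.86×10⁴ V/m

For straight-line motion qE = qvB, so E = vB.
E = 1.20×10⁶ × 0.0488 = 5.86×10⁴ V/m.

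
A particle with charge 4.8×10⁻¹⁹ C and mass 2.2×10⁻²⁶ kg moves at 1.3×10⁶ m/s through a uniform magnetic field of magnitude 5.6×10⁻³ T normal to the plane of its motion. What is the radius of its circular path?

r ≈ 11 m

The magnetic force provides the centripetal force: |q|vB = mv²/r.
r = mv/(|q|B) = (2.2×10⁻²⁶)(1.3×10⁶)/((4.8×10⁻¹⁹)(5.6×10⁻³)) ≈ 11 m.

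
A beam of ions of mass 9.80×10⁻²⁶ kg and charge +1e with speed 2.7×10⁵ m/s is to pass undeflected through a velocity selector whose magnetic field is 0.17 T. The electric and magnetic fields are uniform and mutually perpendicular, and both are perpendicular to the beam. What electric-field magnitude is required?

E = 4.6×10⁴ V/m

For straight-line motion qE = qvB, so E = vB.
E = 2.7×10⁵ × 0.17 = 4.6×10⁴ V/m.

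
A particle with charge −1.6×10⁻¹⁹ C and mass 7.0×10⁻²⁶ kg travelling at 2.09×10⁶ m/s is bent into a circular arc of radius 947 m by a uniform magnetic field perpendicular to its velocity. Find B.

B ≈ 9.66×10⁻⁴ T

From |q|vB = mv²/r, B = mv/(|q|r).
B = (7.0×10⁻²⁶)(2.09×10⁶)/((1.6×10⁻¹⁹)(947)) ≈ 9.66×10⁻⁴ T.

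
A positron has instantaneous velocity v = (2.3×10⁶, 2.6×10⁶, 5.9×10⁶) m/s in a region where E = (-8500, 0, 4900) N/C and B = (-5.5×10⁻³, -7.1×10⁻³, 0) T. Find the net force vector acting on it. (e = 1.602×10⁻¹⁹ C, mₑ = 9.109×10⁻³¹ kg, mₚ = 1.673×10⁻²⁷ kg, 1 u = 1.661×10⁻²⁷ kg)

F ≈ (5.35×10⁻¹⁵, -5.20×10⁻¹⁵, 4.60×10⁻¹⁶) N

v×B = (4.19×10⁴, -3.24×10⁴, -2030) N/C.
E + v×B = (3.34×10⁴, -3.24×10⁴, 2870) N/C.
F = q(E + v×B) = (1.602×10⁻¹⁹ C)·(3.34×10⁴, -3.24×10⁴, 2870) = (5.35×10⁻¹⁵, -5.20×10⁻¹⁵, 4.60×10⁻¹⁶) N.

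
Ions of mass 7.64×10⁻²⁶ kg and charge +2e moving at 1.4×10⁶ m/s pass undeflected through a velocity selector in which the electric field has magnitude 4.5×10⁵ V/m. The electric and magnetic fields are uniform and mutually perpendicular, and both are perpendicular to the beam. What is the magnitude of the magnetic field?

Balance of forces in the selector: qE = qvB ⇒ B = E/v.
B = 4.5×10⁵/1.4×10⁶ = 0.32 T.

B = 0.32 T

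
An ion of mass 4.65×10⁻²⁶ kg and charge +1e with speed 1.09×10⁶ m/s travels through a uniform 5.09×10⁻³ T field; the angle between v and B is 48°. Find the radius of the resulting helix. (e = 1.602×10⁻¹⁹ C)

v⊥ = v sinθ = 1.09×10⁶·sin48° ≈ 8.100×10⁵ m/s.
r = m v⊥/(|q|B) = (4.65×10⁻²⁶)(8.100×10⁵)/((1.602×10⁻¹⁹)(5.09×10⁻³)) ≈ 46.2 m.

r ≈ 46.2 m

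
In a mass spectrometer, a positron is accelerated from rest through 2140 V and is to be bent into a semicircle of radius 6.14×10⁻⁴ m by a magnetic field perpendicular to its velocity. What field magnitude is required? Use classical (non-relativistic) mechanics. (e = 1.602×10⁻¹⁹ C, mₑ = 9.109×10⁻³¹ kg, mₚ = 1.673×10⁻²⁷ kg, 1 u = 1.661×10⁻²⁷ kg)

v = √(2|q|V/m) = √(2·1.602×10⁻¹⁹·2140/9.109×10⁻³¹) ≈ 2.744×10⁷ m/s.
B = mv/(|q|r) = (9.109×10⁻³¹)(2.744×10⁷)/((1.602×10⁻¹⁹)(6.14×10⁻⁴)) ≈ 0.254 T.

B ≈ 0.254 T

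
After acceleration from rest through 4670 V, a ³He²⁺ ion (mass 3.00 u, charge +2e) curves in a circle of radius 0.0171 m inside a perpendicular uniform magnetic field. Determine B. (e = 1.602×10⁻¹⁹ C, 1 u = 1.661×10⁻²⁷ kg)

B ≈ 0.705 T

v = √(2|q|V/m) = √(2·3.204×10⁻¹⁹·4670/4.983×10⁻²⁷) ≈ 7.750×10⁵ m/s.
B = mv/(|q|r) = (4.983×10⁻²⁷)(7.750×10⁵)/((3.204×10⁻¹⁹)(0.0171)) ≈ 0.705 T.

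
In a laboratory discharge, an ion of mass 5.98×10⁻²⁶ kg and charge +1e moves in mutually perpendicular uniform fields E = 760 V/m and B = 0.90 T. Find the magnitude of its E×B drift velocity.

v_d ≈ 840 m/s

The E×B drift speed is v_d = E/B.
v_d = 760/0.90 = 840 m/s.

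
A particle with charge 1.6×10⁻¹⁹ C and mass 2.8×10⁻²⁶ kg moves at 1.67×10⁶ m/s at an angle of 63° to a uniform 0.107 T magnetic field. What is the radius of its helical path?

r ≈ 2.43 m

v⊥ = v sinθ = 1.67×10⁶·sin63° ≈ 1.488×10⁶ m/s.
r = m v⊥/(|q|B) = (2.8×10⁻²⁶)(1.488×10⁶)/((1.6×10⁻¹⁹)(0.107)) ≈ 2.43 m.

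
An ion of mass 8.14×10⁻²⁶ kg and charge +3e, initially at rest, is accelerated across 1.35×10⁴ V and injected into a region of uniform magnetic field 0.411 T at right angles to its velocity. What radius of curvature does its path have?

r ≈ 0.165 m

Acceleration: |q|V = ½mv² ⇒ v = √(2|q|V/m) = √(2·4.806×10⁻¹⁹·1.35×10⁴/8.14×10⁻²⁶) ≈ 3.993×10⁵ m/s.
In the field: r = mv/(|q|B) = (8.14×10⁻²⁶)(3.993×10⁵)/((4.806×10⁻¹⁹)(0.411)) ≈ 0.165 m.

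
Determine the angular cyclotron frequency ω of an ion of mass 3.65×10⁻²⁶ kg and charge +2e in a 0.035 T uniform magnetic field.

ω ≈ 3.1×10⁵ rad/s

ω = |q|B/m.
ω = (3.204×10⁻¹⁹)(0.035)/3.65×10⁻²⁶ ≈ 3.1×10⁵ rad/s.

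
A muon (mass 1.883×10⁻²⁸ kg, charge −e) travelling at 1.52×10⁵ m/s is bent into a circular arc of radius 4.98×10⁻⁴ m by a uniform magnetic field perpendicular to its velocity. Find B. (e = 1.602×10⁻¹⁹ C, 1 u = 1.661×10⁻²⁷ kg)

B ≈ 0.359 T

From |q|vB = mv²/r, B = mv/(|q|r).
B = (1.883×10⁻²⁸)(1.52×10⁵)/((1.602×10⁻¹⁹)(4.98×10⁻⁴)) ≈ 0.359 T.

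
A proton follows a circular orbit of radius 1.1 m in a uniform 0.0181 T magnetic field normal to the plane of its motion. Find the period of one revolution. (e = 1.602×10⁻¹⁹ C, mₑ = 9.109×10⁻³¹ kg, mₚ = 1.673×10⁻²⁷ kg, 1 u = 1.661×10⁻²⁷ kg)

The cyclotron period depends only on m, q, B: T = 2πm/(|q|B).
T = 2π(1.673×10⁻²⁷)/((1.602×10⁻¹⁹)(0.0181)) ≈ 3.63×10⁻⁶ s.

T ≈ 3.63×10⁻⁶ s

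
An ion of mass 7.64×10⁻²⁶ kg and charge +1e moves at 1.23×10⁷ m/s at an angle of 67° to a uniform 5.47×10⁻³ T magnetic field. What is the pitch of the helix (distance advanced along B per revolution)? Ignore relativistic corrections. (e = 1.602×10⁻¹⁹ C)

p ≈ 2630 m

v∥ = v cosθ = 1.23×10⁷·cos67° ≈ 4.806×10⁶ m/s.
T = 2πm/(|q|B) = 2π(7.64×10⁻²⁶)/((1.602×10⁻¹⁹)(5.47×10⁻³)) ≈ 5.478×10⁻⁴ s.
pitch = v∥ T = (4.806×10⁶)(5.478×10⁻⁴) ≈ 2630 m.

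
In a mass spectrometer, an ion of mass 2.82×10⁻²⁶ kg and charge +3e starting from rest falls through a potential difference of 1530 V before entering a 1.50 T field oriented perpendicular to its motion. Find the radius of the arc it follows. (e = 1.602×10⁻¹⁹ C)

r ≈ 8.93×10⁻³ m

Acceleration: |q|V = ½mv² ⇒ v = √(2|q|V/m) = √(2·4.806×10⁻¹⁹·1530/2.82×10⁻²⁶) ≈ 2.284×10⁵ m/s.
In the field: r = mv/(|q|B) = (2.82×10⁻²⁶)(2.284×10⁵)/((4.806×10⁻¹⁹)(1.50)) ≈ 8.93×10⁻³ m.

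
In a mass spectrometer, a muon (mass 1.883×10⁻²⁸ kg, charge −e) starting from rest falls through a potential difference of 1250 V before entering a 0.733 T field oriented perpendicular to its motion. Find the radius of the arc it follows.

Acceleration: |q|V = ½mv² ⇒ v = √(2|q|V/m) = √(2·1.602×10⁻¹⁹·1250/1.883×10⁻²⁸) ≈ 1.458×10⁶ m/s.
In the field: r = mv/(|q|B) = (1.883×10⁻²⁸)(1.458×10⁶)/((1.602×10⁻¹⁹)(0.733)) ≈ 2.34×10⁻³ m.

r ≈ 2.34×10⁻³ m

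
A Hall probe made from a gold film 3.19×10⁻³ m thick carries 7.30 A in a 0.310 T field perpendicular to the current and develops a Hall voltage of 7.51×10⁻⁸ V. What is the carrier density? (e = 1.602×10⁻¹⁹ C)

n ≈ 5.90×10²⁸ m⁻³

From V_H = IB/(n e t), n = IB/(V_H e t).
n = (7.30)(0.310)/((7.51×10⁻⁸)(1.602×10⁻¹⁹)(3.19×10⁻³)) ≈ 5.90×10²⁸ m⁻³.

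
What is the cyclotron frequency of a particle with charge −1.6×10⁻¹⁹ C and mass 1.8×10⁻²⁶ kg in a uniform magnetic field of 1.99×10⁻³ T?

f ≈ 2820 Hz

f = |q|B/(2πm).
f = (1.6×10⁻¹⁹)(1.99×10⁻³)/(2π·1.8×10⁻²⁶) ≈ 2820 Hz.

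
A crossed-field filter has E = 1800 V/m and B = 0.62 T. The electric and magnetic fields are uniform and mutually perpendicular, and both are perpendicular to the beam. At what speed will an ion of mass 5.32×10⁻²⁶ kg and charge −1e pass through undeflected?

v = 2900 m/s

For undeflected motion the electric and magnetic forces balance: qE = qvB.
v = E/B = 1800/0.62 = 2900 m/s.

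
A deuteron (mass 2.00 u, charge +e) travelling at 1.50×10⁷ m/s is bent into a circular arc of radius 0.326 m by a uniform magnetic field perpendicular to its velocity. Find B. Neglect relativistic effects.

From |q|vB = mv²/r, B = mv/(|q|r).
B = (3.322×10⁻²⁷)(1.50×10⁷)/((1.602×10⁻¹⁹)(0.326)) ≈ 0.954 T.

B ≈ 0.954 T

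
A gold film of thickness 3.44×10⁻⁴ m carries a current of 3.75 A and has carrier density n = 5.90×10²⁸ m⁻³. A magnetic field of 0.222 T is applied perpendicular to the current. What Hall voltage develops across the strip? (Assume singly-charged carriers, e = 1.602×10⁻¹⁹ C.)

V_H = IB/(n e t).
V_H = (3.75)(0.222)/((5.90×10²⁸)(1.602×10⁻¹⁹)(3.44×10⁻⁴)) ≈ 2.56×10⁻⁷ V.

V_H ≈ 2.56×10⁻⁷ V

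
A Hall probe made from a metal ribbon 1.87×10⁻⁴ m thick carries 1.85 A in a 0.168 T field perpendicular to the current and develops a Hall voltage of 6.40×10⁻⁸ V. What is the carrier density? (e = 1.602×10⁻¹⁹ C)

n ≈ 1.62×10²⁹ m⁻³

From V_H = IB/(n e t), n = IB/(V_H e t).
n = (1.85)(0.168)/((6.40×10⁻⁸)(1.602×10⁻¹⁹)(1.87×10⁻⁴)) ≈ 1.62×10²⁹ m⁻³.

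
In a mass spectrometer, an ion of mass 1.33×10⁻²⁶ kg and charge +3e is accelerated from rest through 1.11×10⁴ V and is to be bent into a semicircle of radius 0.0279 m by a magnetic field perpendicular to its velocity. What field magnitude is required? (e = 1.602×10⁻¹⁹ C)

v = √(2|q|V/m) = √(2·4.806×10⁻¹⁹·1.11×10⁴/1.33×10⁻²⁶) ≈ 8.957×10⁵ m/s.
B = mv/(|q|r) = (1.33×10⁻²⁶)(8.957×10⁵)/((4.806×10⁻¹⁹)(0.0279)) ≈ 0.888 T.

B ≈ 0.888 T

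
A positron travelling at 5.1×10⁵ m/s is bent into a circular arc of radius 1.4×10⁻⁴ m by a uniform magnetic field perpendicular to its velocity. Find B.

B ≈ 0.021 T

From |q|vB = mv²/r, B = mv/(|q|r).
B = (9.109×10⁻³¹)(5.1×10⁵)/((1.602×10⁻¹⁹)(1.4×10⁻⁴)) ≈ 0.021 T.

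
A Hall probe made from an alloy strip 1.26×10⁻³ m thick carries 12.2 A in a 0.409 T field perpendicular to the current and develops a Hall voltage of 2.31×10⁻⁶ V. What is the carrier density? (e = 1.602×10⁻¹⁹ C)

n ≈ 1.07×10²⁸ m⁻³

From V_H = IB/(n e t), n = IB/(V_H e t).
n = (12.2)(0.409)/((2.31×10⁻⁶)(1.602×10⁻¹⁹)(1.26×10⁻³)) ≈ 1.07×10²⁸ m⁻³.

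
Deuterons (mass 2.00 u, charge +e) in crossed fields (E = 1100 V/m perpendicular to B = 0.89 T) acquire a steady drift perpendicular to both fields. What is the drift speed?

The E×B drift speed is v_d = E/B.
v_d = 1100/0.89 = 1200 m/s.

v_d ≈ 1200 m/s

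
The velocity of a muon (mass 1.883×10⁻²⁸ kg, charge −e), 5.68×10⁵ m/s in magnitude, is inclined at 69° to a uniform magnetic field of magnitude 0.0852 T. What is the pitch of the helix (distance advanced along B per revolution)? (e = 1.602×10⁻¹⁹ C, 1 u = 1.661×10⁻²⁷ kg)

p ≈ 0.0176 m

v∥ = v cosθ = 5.68×10⁵·cos69° ≈ 2.036×10⁵ m/s.
T = 2πm/(|q|B) = 2π(1.883×10⁻²⁸)/((1.602×10⁻¹⁹)(0.0852)) ≈ 8.668×10⁻⁸ s.
pitch = v∥ T = (2.036×10⁵)(8.668×10⁻⁸) ≈ 0.0176 m.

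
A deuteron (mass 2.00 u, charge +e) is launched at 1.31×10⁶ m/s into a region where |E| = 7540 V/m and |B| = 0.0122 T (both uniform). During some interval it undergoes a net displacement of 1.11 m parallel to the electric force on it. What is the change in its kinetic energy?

The magnetic force is always ⟂ v and does no work; only the electric force changes KE.
ΔKE = F_E · d = |q|E d = (1.602×10⁻¹⁹)(7540)(1.11) ≈ 1.34×10⁻¹⁵ J.

ΔKE ≈ 1.34×10⁻¹⁵ J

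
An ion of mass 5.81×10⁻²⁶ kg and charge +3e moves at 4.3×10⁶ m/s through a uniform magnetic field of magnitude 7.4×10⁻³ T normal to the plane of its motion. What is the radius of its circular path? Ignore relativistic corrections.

The magnetic force provides the centripetal force: |q|vB = mv²/r.
r = mv/(|q|B) = (5.81×10⁻²⁶)(4.3×10⁶)/((4.806×10⁻¹⁹)(7.4×10⁻³)) ≈ 70 m.

r ≈ 70 m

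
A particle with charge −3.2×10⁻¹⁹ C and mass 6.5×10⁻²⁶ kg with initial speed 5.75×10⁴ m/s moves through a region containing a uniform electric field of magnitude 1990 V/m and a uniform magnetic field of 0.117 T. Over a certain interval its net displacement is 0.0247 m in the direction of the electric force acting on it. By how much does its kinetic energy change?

The magnetic force is always ⟂ v and does no work; only the electric force changes KE.
ΔKE = F_E · d = |q|E d = (3.2×10⁻¹⁹)(1990)(0.0247) ≈ 1.57×10⁻¹⁷ J.

ΔKE ≈ 1.57×10⁻¹⁷ J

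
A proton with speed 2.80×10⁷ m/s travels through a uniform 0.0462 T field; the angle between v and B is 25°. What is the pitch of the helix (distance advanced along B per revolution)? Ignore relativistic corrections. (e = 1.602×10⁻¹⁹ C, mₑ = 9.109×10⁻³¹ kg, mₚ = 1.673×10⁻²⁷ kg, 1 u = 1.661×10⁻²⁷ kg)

v∥ = v cosθ = 2.80×10⁷·cos25° ≈ 2.538×10⁷ m/s.
T = 2πm/(|q|B) = 2π(1.673×10⁻²⁷)/((1.602×10⁻¹⁹)(0.0462)) ≈ 1.420×10⁻⁶ s.
pitch = v∥ T = (2.538×10⁷)(1.420×10⁻⁶) ≈ 36.0 m.

p ≈ 36.0 m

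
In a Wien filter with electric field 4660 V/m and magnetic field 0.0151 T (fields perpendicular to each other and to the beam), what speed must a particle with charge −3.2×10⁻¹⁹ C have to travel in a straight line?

v = 3.09×10⁵ m/s

Zero net Lorentz force requires |qE| = |q v×B|, i.e. E = vB.
v = E/B = 4660/0.0151 = 3.09×10⁵ m/s.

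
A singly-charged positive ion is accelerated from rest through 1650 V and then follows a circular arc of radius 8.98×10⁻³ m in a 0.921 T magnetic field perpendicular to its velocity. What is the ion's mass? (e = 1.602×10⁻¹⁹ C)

m ≈ 3.32×10⁻²⁷ kg

Combine |q|V = ½mv² and r = mv/(|q|B): eliminate v to get m = qB²r²/(2V).
m = (1.602×10⁻¹⁹)(0.921)²(8.98×10⁻³)²/(2·1650) ≈ 3.32×10⁻²⁷ kg.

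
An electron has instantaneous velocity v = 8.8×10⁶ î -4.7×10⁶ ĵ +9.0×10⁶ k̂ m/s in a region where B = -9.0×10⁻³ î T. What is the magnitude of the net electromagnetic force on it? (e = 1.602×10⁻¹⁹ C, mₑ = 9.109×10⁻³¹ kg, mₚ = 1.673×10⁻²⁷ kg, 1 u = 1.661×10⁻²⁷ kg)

v×B = (0, -8.10×10⁴, -4.23×10⁴) N/C.
F = q v×B = (−1.602×10⁻¹⁹ C)·(0, -8.10×10⁴, -4.23×10⁴) = (0, 1.30×10⁻¹⁴, 6.78×10⁻¹⁵) N.
|F| = 1.46×10⁻¹⁴ N.

|F| ≈ 1.46×10⁻¹⁴ N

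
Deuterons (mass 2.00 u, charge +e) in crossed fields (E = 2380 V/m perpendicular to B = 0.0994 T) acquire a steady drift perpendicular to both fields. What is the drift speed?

The E×B drift speed is v_d = E/B.
v_d = 2380/0.0994 = 2.39×10⁴ m/s.

v_d ≈ 2.39×10⁴ m/s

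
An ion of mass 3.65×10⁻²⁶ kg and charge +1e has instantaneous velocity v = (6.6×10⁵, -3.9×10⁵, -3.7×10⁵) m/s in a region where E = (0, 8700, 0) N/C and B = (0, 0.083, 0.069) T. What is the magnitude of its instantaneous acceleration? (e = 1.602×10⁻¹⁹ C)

|a| ≈ 2.90×10¹¹ m/s²

v×B = (3800, -4.55×10⁴, 5.48×10⁴) N/C.
E + v×B = (3800, -3.68×10⁴, 5.48×10⁴) N/C.
F = q(E + v×B) = (1.602×10⁻¹⁹ C)·(3800, -3.68×10⁴, 5.48×10⁴) = (6.09×10⁻¹⁶, -5.90×10⁻¹⁵, 8.78×10⁻¹⁵) N.
|a| = |F|/m = 1.059×10⁻¹⁴/3.65×10⁻²⁶ ≈ 2.90×10¹¹ m/s².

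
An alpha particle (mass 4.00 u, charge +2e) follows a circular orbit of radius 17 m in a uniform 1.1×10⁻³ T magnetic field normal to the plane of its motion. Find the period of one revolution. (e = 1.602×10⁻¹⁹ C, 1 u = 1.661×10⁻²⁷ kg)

T ≈ 1.2×10⁻⁴ s

The cyclotron period depends only on m, q, B: T = 2πm/(|q|B).
T = 2π(6.644×10⁻²⁷)/((3.204×10⁻¹⁹)(1.1×10⁻³)) ≈ 1.2×10⁻⁴ s.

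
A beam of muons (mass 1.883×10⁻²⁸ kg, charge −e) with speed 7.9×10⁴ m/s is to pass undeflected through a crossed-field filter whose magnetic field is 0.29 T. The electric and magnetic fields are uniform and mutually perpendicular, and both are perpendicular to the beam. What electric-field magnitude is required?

E = 2.3×10⁴ V/m

For straight-line motion qE = qvB, so E = vB.
E = 7.9×10⁴ × 0.29 = 2.3×10⁴ V/m.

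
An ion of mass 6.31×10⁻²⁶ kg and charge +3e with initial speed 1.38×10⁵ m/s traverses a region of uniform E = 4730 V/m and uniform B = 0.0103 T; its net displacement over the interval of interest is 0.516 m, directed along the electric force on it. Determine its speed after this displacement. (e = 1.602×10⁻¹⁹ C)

v_f ≈ 2.37×10⁵ m/s

B does no work; ΔKE = |q|E d.
½mv_f² = ½mv₀² + |q|Ed = ½(6.31×10⁻²⁶)(1.38×10⁵)² + (4.806×10⁻¹⁹)(4730)(0.516) ≈ 6.008×10⁻¹⁶ J + 1.173×10⁻¹⁵ J ≈ 1.774×10⁻¹⁵ J.
v_f = √(2·1.774×10⁻¹⁵/6.31×10⁻²⁶) ≈ 2.37×10⁵ m/s.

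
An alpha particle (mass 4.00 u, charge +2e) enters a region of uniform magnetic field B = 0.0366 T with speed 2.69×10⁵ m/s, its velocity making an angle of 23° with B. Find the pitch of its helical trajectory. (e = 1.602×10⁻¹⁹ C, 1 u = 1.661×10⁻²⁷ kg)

p ≈ 0.881 m

v∥ = v cosθ = 2.69×10⁵·cos23° ≈ 2.476×10⁵ m/s.
T = 2πm/(|q|B) = 2π(6.644×10⁻²⁷)/((3.204×10⁻¹⁹)(0.0366)) ≈ 3.560×10⁻⁶ s.
pitch = v∥ T = (2.476×10⁵)(3.560×10⁻⁶) ≈ 0.881 m.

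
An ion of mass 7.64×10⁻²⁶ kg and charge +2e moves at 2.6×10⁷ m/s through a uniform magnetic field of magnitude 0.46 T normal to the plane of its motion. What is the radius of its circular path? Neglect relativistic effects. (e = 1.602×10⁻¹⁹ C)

r ≈ 13 m

The magnetic force provides the centripetal force: |q|vB = mv²/r.
r = mv/(|q|B) = (7.64×10⁻²⁶)(2.6×10⁷)/((3.204×10⁻¹⁹)(0.46)) ≈ 13 m.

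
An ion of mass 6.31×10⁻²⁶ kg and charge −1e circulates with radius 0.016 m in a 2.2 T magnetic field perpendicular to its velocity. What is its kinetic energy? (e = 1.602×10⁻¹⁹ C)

KE ≈ 2.5×10⁻¹⁶ J

v = |q|Br/m, then KE = ½mv² = (qBr)²/(2m).
v = (1.602×10⁻¹⁹)(2.2)(0.016)/6.31×10⁻²⁶ ≈ 8.937×10⁴ m/s.
KE = ½(6.31×10⁻²⁶)(8.937×10⁴)² ≈ 2.5×10⁻¹⁶ J.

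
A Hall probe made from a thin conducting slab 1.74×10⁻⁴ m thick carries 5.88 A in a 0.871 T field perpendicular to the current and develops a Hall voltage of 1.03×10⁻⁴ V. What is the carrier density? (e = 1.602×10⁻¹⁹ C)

n ≈ 1.78×10²⁷ m⁻³

From V_H = IB/(n e t), n = IB/(V_H e t).
n = (5.88)(0.871)/((1.03×10⁻⁴)(1.602×10⁻¹⁹)(1.74×10⁻⁴)) ≈ 1.78×10²⁷ m⁻³.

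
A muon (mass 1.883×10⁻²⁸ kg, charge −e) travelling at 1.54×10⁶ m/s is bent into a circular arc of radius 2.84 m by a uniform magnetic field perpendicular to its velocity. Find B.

B ≈ 6.37×10⁻⁴ T

From |q|vB = mv²/r, B = mv/(|q|r).
B = (1.883×10⁻²⁸)(1.54×10⁶)/((1.602×10⁻¹⁹)(2.84)) ≈ 6.37×10⁻⁴ T.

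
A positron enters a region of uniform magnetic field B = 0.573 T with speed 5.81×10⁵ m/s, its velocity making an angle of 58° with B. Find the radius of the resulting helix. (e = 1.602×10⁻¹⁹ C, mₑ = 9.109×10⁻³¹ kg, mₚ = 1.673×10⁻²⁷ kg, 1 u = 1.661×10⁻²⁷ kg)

r ≈ 4.89×10⁻⁶ m

v⊥ = v sinθ = 5.81×10⁵·sin58° ≈ 4.927×10⁵ m/s.
r = m v⊥/(|q|B) = (9.109×10⁻³¹)(4.927×10⁵)/((1.602×10⁻¹⁹)(0.573)) ≈ 4.89×10⁻⁶ m.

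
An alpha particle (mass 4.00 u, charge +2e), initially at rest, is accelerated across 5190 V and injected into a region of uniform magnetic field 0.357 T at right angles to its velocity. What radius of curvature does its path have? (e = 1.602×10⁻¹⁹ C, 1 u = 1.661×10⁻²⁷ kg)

Acceleration: |q|V = ½mv² ⇒ v = √(2|q|V/m) = √(2·3.204×10⁻¹⁹·5190/6.644×10⁻²⁷) ≈ 7.075×10⁵ m/s.
In the field: r = mv/(|q|B) = (6.644×10⁻²⁷)(7.075×10⁵)/((3.204×10⁻¹⁹)(0.357)) ≈ 0.0411 m.

r ≈ 0.0411 m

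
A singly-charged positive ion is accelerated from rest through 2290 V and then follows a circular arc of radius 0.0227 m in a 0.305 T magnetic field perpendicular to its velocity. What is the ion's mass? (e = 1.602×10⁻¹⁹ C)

Combine |q|V = ½mv² and r = mv/(|q|B): eliminate v to get m = qB²r²/(2V).
m = (1.602×10⁻¹⁹)(0.305)²(0.0227)²/(2·2290) ≈ 1.68×10⁻²⁷ kg.

m ≈ 1.68×10⁻²⁷ kg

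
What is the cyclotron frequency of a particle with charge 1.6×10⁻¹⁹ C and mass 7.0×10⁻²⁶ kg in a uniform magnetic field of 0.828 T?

f = |q|B/(2πm).
f = (1.6×10⁻¹⁹)(0.828)/(2π·7.0×10⁻²⁶) ≈ 3.01×10⁵ Hz.

f ≈ 3.01×10⁵ Hz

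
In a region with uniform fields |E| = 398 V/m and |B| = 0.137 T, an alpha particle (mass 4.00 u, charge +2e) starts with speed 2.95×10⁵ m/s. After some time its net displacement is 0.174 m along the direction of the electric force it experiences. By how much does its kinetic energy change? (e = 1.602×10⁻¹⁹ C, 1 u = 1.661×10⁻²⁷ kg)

ΔKE ≈ 2.22×10⁻¹⁷ J

The magnetic force is always ⟂ v and does no work; only the electric force changes KE.
ΔKE = F_E · d = |q|E d = (3.204×10⁻¹⁹)(398)(0.174) ≈ 2.22×10⁻¹⁷ J.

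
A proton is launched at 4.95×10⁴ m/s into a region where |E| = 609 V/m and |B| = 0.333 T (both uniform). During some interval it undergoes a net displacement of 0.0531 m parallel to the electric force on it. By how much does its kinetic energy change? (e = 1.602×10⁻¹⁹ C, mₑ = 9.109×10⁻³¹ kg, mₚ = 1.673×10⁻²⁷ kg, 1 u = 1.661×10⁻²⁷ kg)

ΔKE ≈ 5.18×10⁻¹⁸ J

The magnetic force is always ⟂ v and does no work; only the electric force changes KE.
ΔKE = F_E · d = |q|E d = (1.602×10⁻¹⁹)(609)(0.0531) ≈ 5.18×10⁻¹⁸ J.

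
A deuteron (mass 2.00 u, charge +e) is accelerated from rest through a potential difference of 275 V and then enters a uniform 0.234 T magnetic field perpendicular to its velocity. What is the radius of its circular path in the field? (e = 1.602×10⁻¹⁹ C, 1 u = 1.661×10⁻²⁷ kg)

Acceleration: |q|V = ½mv² ⇒ v = √(2|q|V/m) = √(2·1.602×10⁻¹⁹·275/3.322×10⁻²⁷) ≈ 1.629×10⁵ m/s.
In the field: r = mv/(|q|B) = (3.322×10⁻²⁷)(1.629×10⁵)/((1.602×10⁻¹⁹)(0.234)) ≈ 0.0144 m.

r ≈ 0.0144 m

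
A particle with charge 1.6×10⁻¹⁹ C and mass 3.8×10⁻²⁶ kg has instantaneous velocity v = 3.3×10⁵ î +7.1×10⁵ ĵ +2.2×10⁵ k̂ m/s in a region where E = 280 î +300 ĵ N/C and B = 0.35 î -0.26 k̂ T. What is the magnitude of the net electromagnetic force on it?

v×B = (-1.85×10⁵, 1.63×10⁵, -2.48×10⁵) N/C.
E + v×B = (-1.84×10⁵, 1.63×10⁵, -2.48×10⁵) N/C.
F = q(E + v×B) = (1.6×10⁻¹⁹ C)·(-1.84×10⁵, 1.63×10⁵, -2.48×10⁵) = (-2.95×10⁻¹⁴, 2.61×10⁻¹⁴, -3.98×10⁻¹⁴) N.
|F| = 5.60×10⁻¹⁴ N.

|F| ≈ 5.60×10⁻¹⁴ N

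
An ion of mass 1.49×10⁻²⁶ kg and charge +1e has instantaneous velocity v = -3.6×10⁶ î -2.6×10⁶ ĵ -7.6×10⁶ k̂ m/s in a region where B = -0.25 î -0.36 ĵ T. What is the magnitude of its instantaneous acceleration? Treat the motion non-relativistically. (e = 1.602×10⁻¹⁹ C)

|a| ≈ 3.65×10¹³ m/s²

v×B = (-2.74×10⁶, 1.90×10⁶, 6.46×10⁵) N/C.
F = q v×B = (1.602×10⁻¹⁹ C)·(-2.74×10⁶, 1.90×10⁶, 6.46×10⁵) = (-4.38×10⁻¹³, 3.04×10⁻¹³, 1.03×10⁻¹³) N.
|a| = |F|/m = 5.436×10⁻¹³/1.49×10⁻²⁶ ≈ 3.65×10¹³ m/s².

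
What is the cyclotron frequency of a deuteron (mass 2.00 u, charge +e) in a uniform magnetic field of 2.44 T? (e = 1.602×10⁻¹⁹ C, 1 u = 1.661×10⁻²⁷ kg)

f = |q|B/(2πm).
f = (1.602×10⁻¹⁹)(2.44)/(2π·3.322×10⁻²⁷) ≈ 1.87×10⁷ Hz.

f ≈ 1.87×10⁷ Hz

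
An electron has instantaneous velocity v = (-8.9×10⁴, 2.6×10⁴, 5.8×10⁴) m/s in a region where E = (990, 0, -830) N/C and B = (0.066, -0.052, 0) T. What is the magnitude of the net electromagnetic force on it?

v×B = (3020, 3830, 2910) N/C.
E + v×B = (4010, 3830, 2080) N/C.
F = q(E + v×B) = (−1.602×10⁻¹⁹ C)·(4010, 3830, 2080) = (-6.42×10⁻¹⁶, -6.13×10⁻¹⁶, -3.34×10⁻¹⁶) N.
|F| = 9.48×10⁻¹⁶ N.

|F| ≈ 9.48×10⁻¹⁶ N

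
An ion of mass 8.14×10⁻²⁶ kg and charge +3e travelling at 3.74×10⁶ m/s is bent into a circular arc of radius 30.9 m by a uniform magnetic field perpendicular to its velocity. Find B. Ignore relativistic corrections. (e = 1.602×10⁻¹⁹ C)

From |q|vB = mv²/r, B = mv/(|q|r).
B = (8.14×10⁻²⁶)(3.74×10⁶)/((4.806×10⁻¹⁹)(30.9)) ≈ 0.0205 T.

B ≈ 0.0205 T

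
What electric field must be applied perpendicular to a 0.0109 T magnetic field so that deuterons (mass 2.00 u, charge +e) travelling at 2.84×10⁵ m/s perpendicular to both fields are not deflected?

E = 3100 V/m

For straight-line motion qE = qvB, so E = vB.
E = 2.84×10⁵ × 0.0109 = 3100 V/m.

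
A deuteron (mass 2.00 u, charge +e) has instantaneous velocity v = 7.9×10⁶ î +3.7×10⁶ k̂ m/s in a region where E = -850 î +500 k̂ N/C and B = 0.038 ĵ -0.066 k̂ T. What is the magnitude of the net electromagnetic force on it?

v×B = (-1.41×10⁵, 5.21×10⁵, 3.00×10⁵) N/C.
E + v×B = (-1.41×10⁵, 5.21×10⁵, 3.01×10⁵) N/C.
F = q(E + v×B) = (1.602×10⁻¹⁹ C)·(-1.41×10⁵, 5.21×10⁵, 3.01×10⁵) = (-2.27×10⁻¹⁴, 8.35×10⁻¹⁴, 4.82×10⁻¹⁴) N.
|F| = 9.91×10⁻¹⁴ N.

|F| ≈ 9.91×10⁻¹⁴ N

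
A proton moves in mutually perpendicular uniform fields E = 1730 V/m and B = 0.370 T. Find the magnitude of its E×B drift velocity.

In crossed fields the guiding centre drifts at v_d = |E×B|/B² = E/B, independent of charge and mass.
v_d = 1730/0.370 = 4680 m/s.

v_d ≈ 4680 m/s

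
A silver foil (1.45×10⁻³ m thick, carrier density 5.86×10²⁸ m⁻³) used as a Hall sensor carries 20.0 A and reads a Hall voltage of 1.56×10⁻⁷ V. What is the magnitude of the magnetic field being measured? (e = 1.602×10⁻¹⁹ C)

From V_H = IB/(n e t), B = V_H n e t / I.
B = (1.56×10⁻⁷)(5.86×10²⁸)(1.602×10⁻¹⁹)(1.45×10⁻³)/20.0 ≈ 0.106 T.

B ≈ 0.106 T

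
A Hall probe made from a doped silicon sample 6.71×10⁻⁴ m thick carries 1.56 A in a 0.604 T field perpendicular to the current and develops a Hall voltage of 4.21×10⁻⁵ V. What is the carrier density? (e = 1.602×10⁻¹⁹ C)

n ≈ 2.08×10²⁶ m⁻³

From V_H = IB/(n e t), n = IB/(V_H e t).
n = (1.56)(0.604)/((4.21×10⁻⁵)(1.602×10⁻¹⁹)(6.71×10⁻⁴)) ≈ 2.08×10²⁶ m⁻³.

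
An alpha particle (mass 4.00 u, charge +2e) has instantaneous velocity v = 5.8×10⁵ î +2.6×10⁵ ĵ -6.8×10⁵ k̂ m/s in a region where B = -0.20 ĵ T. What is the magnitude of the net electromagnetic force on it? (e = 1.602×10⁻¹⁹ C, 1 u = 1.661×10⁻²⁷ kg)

|F| ≈ 5.73×10⁻¹⁴ N

v×B = (-1.36×10⁵, 0, -1.16×10⁵) N/C.
F = q v×B = (3.204×10⁻¹⁹ C)·(-1.36×10⁵, 0, -1.16×10⁵) = (-4.36×10⁻¹⁴, 0, -3.72×10⁻¹⁴) N.
|F| = 5.73×10⁻¹⁴ N.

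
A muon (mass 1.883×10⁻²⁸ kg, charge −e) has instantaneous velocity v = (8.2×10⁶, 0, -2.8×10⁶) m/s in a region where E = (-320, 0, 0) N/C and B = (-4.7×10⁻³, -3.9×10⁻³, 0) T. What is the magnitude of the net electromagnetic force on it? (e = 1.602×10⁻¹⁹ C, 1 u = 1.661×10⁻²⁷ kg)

|F| ≈ 5.83×10⁻¹⁵ N

v×B = (-1.09×10⁴, 1.32×10⁴, -3.20×10⁴) N/C.
E + v×B = (-1.12×10⁴, 1.32×10⁴, -3.20×10⁴) N/C.
F = q(E + v×B) = (−1.602×10⁻¹⁹ C)·(-1.12×10⁴, 1.32×10⁴, -3.20×10⁴) = (1.80×10⁻¹⁵, -2.11×10⁻¹⁵, 5.12×10⁻¹⁵) N.
|F| = 5.83×10⁻¹⁵ N.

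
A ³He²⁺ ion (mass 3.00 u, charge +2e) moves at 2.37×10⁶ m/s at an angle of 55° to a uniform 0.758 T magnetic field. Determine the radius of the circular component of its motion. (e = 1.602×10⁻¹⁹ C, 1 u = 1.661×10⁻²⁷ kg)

r ≈ 0.0398 m

v⊥ = v sinθ = 2.37×10⁶·sin55° ≈ 1.941×10⁶ m/s.
r = m v⊥/(|q|B) = (4.983×10⁻²⁷)(1.941×10⁶)/((3.204×10⁻¹⁹)(0.758)) ≈ 0.0398 m.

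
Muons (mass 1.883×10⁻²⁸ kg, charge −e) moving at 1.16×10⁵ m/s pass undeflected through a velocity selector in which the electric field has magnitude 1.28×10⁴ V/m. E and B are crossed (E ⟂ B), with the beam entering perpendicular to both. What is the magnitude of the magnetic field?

Balance of forces in the selector: qE = qvB ⇒ B = E/v.
B = 1.28×10⁴/1.16×10⁵ = 0.110 T.

B = 0.110 T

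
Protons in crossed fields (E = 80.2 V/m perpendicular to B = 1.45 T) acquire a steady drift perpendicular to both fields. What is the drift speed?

v_d ≈ 55.3 m/s

The E×B drift speed is v_d = E/B.
v_d = 80.2/1.45 = 55.3 m/s.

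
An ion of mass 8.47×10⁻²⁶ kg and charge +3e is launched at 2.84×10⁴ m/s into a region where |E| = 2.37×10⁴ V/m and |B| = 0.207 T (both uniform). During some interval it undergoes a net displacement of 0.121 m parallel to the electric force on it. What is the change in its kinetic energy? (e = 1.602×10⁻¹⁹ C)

ΔKE ≈ 1.38×10⁻¹⁵ J

The magnetic force is always ⟂ v and does no work; only the electric force changes KE.
ΔKE = F_E · d = |q|E d = (4.806×10⁻¹⁹)(2.37×10⁴)(0.121) ≈ 1.38×10⁻¹⁵ J.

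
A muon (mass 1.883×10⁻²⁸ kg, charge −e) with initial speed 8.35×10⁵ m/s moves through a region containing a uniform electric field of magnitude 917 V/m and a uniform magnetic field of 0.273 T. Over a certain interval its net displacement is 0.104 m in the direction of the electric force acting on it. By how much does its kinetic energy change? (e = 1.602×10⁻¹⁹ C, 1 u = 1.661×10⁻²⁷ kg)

The magnetic force is always ⟂ v and does no work; only the electric force changes KE.
ΔKE = F_E · d = |q|E d = (1.602×10⁻¹⁹)(917)(0.104) ≈ 1.53×10⁻¹⁷ J.

ΔKE ≈ 1.53×10⁻¹⁷ J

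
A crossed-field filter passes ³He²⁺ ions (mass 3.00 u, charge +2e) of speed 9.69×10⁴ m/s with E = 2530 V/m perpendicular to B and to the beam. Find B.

B = 0.0261 T

Balance of forces in the selector: qE = qvB ⇒ B = E/v.
B = 2530/9.69×10⁴ = 0.0261 T.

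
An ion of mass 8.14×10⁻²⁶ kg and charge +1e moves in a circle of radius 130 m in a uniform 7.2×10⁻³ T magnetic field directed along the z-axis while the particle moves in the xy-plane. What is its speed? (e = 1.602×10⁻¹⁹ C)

v ≈ 1.8×10⁶ m/s

From |q|vB = mv²/r, v = |q|Br/m.
v = (1.602×10⁻¹⁹)(7.2×10⁻³)(130)/8.14×10⁻²⁶ ≈ 1.8×10⁶ m/s.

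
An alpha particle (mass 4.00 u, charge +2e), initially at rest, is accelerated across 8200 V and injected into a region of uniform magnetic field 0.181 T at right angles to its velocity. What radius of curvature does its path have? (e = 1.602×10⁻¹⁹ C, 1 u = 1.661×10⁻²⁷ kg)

Acceleration: |q|V = ½mv² ⇒ v = √(2|q|V/m) = √(2·3.204×10⁻¹⁹·8200/6.644×10⁻²⁷) ≈ 8.893×10⁵ m/s.
In the field: r = mv/(|q|B) = (6.644×10⁻²⁷)(8.893×10⁵)/((3.204×10⁻¹⁹)(0.181)) ≈ 0.102 m.

r ≈ 0.102 m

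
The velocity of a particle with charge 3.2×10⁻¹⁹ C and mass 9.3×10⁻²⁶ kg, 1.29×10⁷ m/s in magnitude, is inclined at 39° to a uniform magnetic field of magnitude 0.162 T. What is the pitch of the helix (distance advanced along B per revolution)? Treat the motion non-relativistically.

p ≈ 113 m

v∥ = v cosθ = 1.29×10⁷·cos39° ≈ 1.003×10⁷ m/s.
T = 2πm/(|q|B) = 2π(9.3×10⁻²⁶)/((3.2×10⁻¹⁹)(0.162)) ≈ 1.127×10⁻⁵ s.
pitch = v∥ T = (1.003×10⁷)(1.127×10⁻⁵) ≈ 113 m.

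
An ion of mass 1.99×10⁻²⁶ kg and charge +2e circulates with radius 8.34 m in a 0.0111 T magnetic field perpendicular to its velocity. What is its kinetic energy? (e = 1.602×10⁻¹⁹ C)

v = |q|Br/m, then KE = ½mv² = (qBr)²/(2m).
v = (3.204×10⁻¹⁹)(0.0111)(8.34)/1.99×10⁻²⁶ ≈ 1.490×10⁶ m/s.
KE = ½(1.99×10⁻²⁶)(1.490×10⁶)² ≈ 2.21×10⁻¹⁴ J.

KE ≈ 2.21×10⁻¹⁴ J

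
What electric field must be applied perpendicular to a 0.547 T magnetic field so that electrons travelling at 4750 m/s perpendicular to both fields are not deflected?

For straight-line motion qE = qvB, so E = vB.
E = 4750 × 0.547 = 2600 V/m.

E = 2600 V/m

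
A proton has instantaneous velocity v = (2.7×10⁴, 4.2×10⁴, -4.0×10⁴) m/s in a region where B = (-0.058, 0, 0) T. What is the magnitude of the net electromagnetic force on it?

v×B = (0, 2320, 2440) N/C.
F = q v×B = (1.602×10⁻¹⁹ C)·(0, 2320, 2440) = (0, 3.72×10⁻¹⁶, 3.90×10⁻¹⁶) N.
|F| = 5.39×10⁻¹⁶ N.

|F| ≈ 5.39×10⁻¹⁶ N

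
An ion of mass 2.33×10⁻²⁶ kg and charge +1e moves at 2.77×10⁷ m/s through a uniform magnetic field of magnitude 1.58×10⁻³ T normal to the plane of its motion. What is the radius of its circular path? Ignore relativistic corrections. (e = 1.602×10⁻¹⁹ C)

The magnetic force provides the centripetal force: |q|vB = mv²/r.
r = mv/(|q|B) = (2.33×10⁻²⁶)(2.77×10⁷)/((1.602×10⁻¹⁹)(1.58×10⁻³)) ≈ 2550 m.

r ≈ 2550 m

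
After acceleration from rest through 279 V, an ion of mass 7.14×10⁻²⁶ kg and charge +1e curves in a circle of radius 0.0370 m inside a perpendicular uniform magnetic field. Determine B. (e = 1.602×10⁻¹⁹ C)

B ≈ 0.426 T

v = √(2|q|V/m) = √(2·1.602×10⁻¹⁹·279/7.14×10⁻²⁶) ≈ 3.538×10⁴ m/s.
B = mv/(|q|r) = (7.14×10⁻²⁶)(3.538×10⁴)/((1.602×10⁻¹⁹)(0.0370)) ≈ 0.426 T.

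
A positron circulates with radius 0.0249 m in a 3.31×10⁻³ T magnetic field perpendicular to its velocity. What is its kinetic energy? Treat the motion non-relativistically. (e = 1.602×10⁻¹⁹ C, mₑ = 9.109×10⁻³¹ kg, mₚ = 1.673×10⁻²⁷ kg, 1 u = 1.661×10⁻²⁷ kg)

v = |q|Br/m, then KE = ½mv² = (qBr)²/(2m).
v = (1.602×10⁻¹⁹)(3.31×10⁻³)(0.0249)/9.109×10⁻³¹ ≈ 1.450×10⁷ m/s.
KE = ½(9.109×10⁻³¹)(1.450×10⁷)² ≈ 9.57×10⁻¹⁷ J = 597 eV.

KE ≈ 597 eV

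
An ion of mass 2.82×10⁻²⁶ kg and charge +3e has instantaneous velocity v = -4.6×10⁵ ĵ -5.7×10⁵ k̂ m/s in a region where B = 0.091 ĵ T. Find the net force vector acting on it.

F ≈ (2.49×10⁻¹⁴, 0, 0) N

v×B = (5.19×10⁴, 0, 0) N/C.
F = q v×B = (4.806×10⁻¹⁹ C)·(5.19×10⁴, 0, 0) = (2.49×10⁻¹⁴, 0, 0) N.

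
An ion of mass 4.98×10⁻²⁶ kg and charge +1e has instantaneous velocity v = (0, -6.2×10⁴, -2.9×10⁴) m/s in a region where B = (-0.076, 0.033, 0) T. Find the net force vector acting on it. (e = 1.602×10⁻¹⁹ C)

F ≈ (1.53×10⁻¹⁶, 3.53×10⁻¹⁶, -7.55×10⁻¹⁶) N

v×B = (957, 2200, -4710) N/C.
F = q v×B = (1.602×10⁻¹⁹ C)·(957, 2200, -4710) = (1.53×10⁻¹⁶, 3.53×10⁻¹⁶, -7.55×10⁻¹⁶) N.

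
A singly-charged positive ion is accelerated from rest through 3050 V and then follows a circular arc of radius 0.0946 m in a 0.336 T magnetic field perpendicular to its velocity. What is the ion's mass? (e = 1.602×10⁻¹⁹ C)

m ≈ 2.65×10⁻²⁶ kg

Combine |q|V = ½mv² and r = mv/(|q|B): eliminate v to get m = qB²r²/(2V).
m = (1.602×10⁻¹⁹)(0.336)²(0.0946)²/(2·3050) ≈ 2.65×10⁻²⁶ kg.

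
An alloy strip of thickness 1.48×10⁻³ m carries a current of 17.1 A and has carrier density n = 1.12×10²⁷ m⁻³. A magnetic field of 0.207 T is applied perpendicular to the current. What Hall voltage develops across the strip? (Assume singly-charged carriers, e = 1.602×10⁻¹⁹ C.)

V_H = IB/(n e t).
V_H = (17.1)(0.207)/((1.12×10²⁷)(1.602×10⁻¹⁹)(1.48×10⁻³)) ≈ 1.33×10⁻⁵ V.

V_H ≈ 1.33×10⁻⁵ V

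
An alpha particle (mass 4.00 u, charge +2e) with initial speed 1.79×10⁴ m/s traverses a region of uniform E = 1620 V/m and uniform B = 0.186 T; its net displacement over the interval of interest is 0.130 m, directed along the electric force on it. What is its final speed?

B does no work; ΔKE = |q|E d.
½mv_f² = ½mv₀² + |q|Ed = ½(6.644×10⁻²⁷)(1.79×10⁴)² + (3.204×10⁻¹⁹)(1620)(0.130) ≈ 1.064×10⁻¹⁸ J + 6.748×10⁻¹⁷ J ≈ 6.854×10⁻¹⁷ J.
v_f = √(2·6.854×10⁻¹⁷/6.644×10⁻²⁷) ≈ 1.44×10⁵ m/s.

v_f ≈ 1.44×10⁵ m/s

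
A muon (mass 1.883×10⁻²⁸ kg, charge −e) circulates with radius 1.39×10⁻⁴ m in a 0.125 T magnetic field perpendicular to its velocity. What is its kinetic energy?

KE ≈ 2.06×10⁻²⁰ J

v = |q|Br/m, then KE = ½mv² = (qBr)²/(2m).
v = (1.602×10⁻¹⁹)(0.125)(1.39×10⁻⁴)/1.883×10⁻²⁸ ≈ 1.478×10⁴ m/s.
KE = ½(1.883×10⁻²⁸)(1.478×10⁴)² ≈ 2.06×10⁻²⁰ J.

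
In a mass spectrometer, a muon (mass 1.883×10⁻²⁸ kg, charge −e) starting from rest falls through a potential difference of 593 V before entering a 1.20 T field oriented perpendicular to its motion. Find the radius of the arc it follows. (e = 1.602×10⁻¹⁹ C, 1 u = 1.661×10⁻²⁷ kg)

Acceleration: |q|V = ½mv² ⇒ v = √(2|q|V/m) = √(2·1.602×10⁻¹⁹·593/1.883×10⁻²⁸) ≈ 1.004×10⁶ m/s.
In the field: r = mv/(|q|B) = (1.883×10⁻²⁸)(1.004×10⁶)/((1.602×10⁻¹⁹)(1.20)) ≈ 9.84×10⁻⁴ m.

r ≈ 9.84×10⁻⁴ m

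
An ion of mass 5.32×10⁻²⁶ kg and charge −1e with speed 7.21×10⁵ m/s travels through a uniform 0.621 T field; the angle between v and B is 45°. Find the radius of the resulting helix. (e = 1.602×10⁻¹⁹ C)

v⊥ = v sinθ = 7.21×10⁵·sin45° ≈ 5.098×10⁵ m/s.
r = m v⊥/(|q|B) = (5.32×10⁻²⁶)(5.098×10⁵)/((1.602×10⁻¹⁹)(0.621)) ≈ 0.273 m.

r ≈ 0.273 m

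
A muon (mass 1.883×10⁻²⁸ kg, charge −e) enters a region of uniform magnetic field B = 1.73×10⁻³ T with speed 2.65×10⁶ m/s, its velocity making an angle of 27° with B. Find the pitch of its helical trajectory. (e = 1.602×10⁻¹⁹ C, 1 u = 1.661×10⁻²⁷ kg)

p ≈ 10.1 m

v∥ = v cosθ = 2.65×10⁶·cos27° ≈ 2.361×10⁶ m/s.
T = 2πm/(|q|B) = 2π(1.883×10⁻²⁸)/((1.602×10⁻¹⁹)(1.73×10⁻³)) ≈ 4.269×10⁻⁶ s.
pitch = v∥ T = (2.361×10⁶)(4.269×10⁻⁶) ≈ 10.1 m.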